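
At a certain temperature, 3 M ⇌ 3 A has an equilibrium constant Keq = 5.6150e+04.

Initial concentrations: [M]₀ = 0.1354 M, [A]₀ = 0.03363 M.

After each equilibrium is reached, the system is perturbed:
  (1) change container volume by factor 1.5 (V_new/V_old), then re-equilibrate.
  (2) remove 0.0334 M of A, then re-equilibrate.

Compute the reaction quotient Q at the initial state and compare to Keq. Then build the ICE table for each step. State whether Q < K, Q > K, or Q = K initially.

Q₀ = 0.01532 vs Keq = 5.6150e+04 ⇒ Q<K, forward
Step 1:
                    M           A
  Initial      0.1354     0.03363
  Change      -0.1311      0.1311
  Equil      0.004302      0.1647
  solve Keq expr → x = 0.0437; check Q = 5.6150e+04
Then change container volume by factor 1.5 (V_new/V_old).
Step 2:
                    M           A
  Initial    0.002868      0.1098
  Change            0           0
  Equil      0.002868      0.1098
  solve Keq expr → x = 0; check Q = 5.6150e+04
Then remove 0.0334 M of A.
Step 3:
                    M           A
  Initial    0.002868     0.07642
  Change  -8.5003e-04  8.5003e-04
  Equil      0.002018     0.07727
  solve Keq expr → x = 2.8334e-04; check Q = 5.6150e+04

Q₀ = 0.01532; Q < K (proceeds forward)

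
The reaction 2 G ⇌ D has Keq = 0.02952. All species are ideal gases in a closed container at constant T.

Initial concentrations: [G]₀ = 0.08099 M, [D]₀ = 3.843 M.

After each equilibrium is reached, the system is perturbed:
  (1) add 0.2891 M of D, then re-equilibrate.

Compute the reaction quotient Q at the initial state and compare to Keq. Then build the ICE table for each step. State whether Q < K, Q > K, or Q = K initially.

Q₀ = 585.9 vs Keq = 0.02952 ⇒ Q>K, reverse
Step 1:
                  G         D
  I         0.08099     3.843
  C           5.708    -2.854
  E           5.789    0.9892
  solve Keq expr → x = -2.854; check Q = 0.02952
Then add 0.2891 M of D.
Step 2:
                  G         D
  I           5.789     1.278
  C          0.3394   -0.1697
  E           6.128     1.109
  solve Keq expr → x = -0.1697; check Q = 0.02952

Q₀ = 585.9; Q > K (proceeds reverse)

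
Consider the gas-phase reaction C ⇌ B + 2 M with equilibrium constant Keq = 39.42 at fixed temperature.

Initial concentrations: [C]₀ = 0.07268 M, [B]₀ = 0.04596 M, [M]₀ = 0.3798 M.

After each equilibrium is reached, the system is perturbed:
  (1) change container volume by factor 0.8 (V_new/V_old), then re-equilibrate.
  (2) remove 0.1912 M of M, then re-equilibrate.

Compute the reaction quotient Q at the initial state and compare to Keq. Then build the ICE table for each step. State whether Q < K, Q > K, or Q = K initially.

Q₀ = 0.09122; Q < K (proceeds forward)

Q₀ = 0.09122 vs Keq = 39.42 ⇒ Q<K, forward
Step 1:
                    C           B           M
  I           0.07268     0.04596      0.3798
  C          -0.07186     0.07186      0.1437
  E        8.1917e-04      0.1178      0.5235
  solve Keq expr → x = 0.07186; check Q = 39.42
Then change container volume by factor 0.8 (V_new/V_old).
Step 2:
                    C           B           M
  I          0.001024      0.1473      0.6544
  C        5.6436e-04 -5.6436e-04   -0.001129
  E          0.001588      0.1467      0.6533
  solve Keq expr → x = -5.6436e-04; check Q = 39.42
Then remove 0.1912 M of M.
Step 3:
                    C           B           M
  I          0.001588      0.1467      0.4621
  C       -7.8400e-04  7.8400e-04    0.001568
  E        8.0432e-04      0.1475      0.4636
  solve Keq expr → x = 7.8400e-04; check Q = 39.42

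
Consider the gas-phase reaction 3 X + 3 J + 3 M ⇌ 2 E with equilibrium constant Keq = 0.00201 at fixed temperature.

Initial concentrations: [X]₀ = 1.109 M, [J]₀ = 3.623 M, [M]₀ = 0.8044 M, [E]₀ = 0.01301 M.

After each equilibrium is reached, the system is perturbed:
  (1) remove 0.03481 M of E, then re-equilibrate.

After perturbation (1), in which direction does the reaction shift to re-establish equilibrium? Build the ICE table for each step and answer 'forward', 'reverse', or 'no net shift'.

Q₀ = 5.0135e-06 vs Keq = 0.00201 ⇒ Q<K, forward
Step 1:
                   X          J          M          E
  Initial      1.109      3.623     0.8044    0.01301
  Change     -0.1748    -0.1748    -0.1748     0.1165
  Equil       0.9342      3.448     0.6296     0.1295
  solve Keq expr → x = 0.05825; check Q = 0.00201
Then remove 0.03481 M of E.
Step 2:
                   X          J          M          E
  Initial     0.9342      3.448     0.6296    0.09471
  Change    -0.02867   -0.02867   -0.02867    0.01911
  Equil       0.9056       3.42      0.601     0.1138
  solve Keq expr → x = 0.009557; check Q = 0.00201

Direction: forward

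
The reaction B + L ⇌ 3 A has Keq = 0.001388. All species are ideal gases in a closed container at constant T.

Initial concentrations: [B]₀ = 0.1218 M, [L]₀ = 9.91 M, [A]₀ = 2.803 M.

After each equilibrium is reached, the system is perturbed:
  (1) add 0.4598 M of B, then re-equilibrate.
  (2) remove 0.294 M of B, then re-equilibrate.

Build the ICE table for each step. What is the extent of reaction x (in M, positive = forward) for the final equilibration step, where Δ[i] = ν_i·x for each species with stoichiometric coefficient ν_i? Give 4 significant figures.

x = -0.006666 M

Q₀ = 18.25 vs Keq = 0.001388 ⇒ Q>K, reverse
Step 1:
                    B           L           A
  I            0.1218        9.91       2.803
  C            0.8529      0.8529      -2.559
  E            0.9747       10.76      0.2442
  solve Keq expr → x = -0.8529; check Q = 0.001388
Then add 0.4598 M of B.
Step 2:
                    B           L           A
  I             1.435       10.76      0.2442
  C          -0.01092    -0.01092     0.03277
  E             1.424       10.75       0.277
  solve Keq expr → x = 0.01092; check Q = 0.001388
Then remove 0.294 M of B.
Step 3:
                    B           L           A
  I              1.13       10.75       0.277
  C          0.006666    0.006666       -0.02
  E             1.136       10.76       0.257
  solve Keq expr → x = -0.006666; check Q = 0.001388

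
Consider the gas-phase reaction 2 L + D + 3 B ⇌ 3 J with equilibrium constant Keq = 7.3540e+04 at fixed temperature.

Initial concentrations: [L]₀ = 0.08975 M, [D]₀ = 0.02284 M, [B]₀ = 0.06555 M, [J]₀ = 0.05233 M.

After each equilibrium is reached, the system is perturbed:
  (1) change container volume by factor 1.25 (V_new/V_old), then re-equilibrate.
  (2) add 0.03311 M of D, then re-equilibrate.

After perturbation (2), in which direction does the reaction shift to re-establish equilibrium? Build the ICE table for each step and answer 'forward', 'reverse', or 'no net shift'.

Direction: forward

Q₀ = 2765 vs Keq = 7.3540e+04 ⇒ Q<K, forward
Step 1:
                    L           D           B           J
  I           0.08975     0.02284     0.06555     0.05233
  C          -0.01581   -0.007904    -0.02371     0.02371
  E           0.07394     0.01494     0.04184     0.07604
  solve Keq expr → x = 0.007904; check Q = 7.3540e+04
Then change container volume by factor 1.25 (V_new/V_old).
Step 2:
                    L           D           B           J
  I           0.05915     0.01195     0.03347     0.06083
  C          0.002417    0.001209    0.003626   -0.003626
  E           0.06157     0.01316      0.0371     0.05721
  solve Keq expr → x = -0.001209; check Q = 7.3540e+04
Then add 0.03311 M of D.
Step 3:
                    L           D           B           J
  I           0.06157     0.04627      0.0371     0.05721
  C         -0.004945   -0.002473   -0.007418    0.007418
  E           0.05662     0.04379     0.02968     0.06463
  solve Keq expr → x = 0.002473; check Q = 7.3540e+04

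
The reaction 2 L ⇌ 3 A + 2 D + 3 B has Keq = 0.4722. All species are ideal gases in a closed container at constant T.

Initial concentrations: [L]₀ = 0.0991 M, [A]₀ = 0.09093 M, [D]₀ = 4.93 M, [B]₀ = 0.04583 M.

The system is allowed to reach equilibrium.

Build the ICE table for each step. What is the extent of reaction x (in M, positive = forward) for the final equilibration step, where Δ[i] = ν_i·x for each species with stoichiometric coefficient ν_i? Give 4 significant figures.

x = 0.03298 M

Q₀ = 1.7911e-04 vs Keq = 0.4722 ⇒ Q<K, forward
Step 1:
                    L           A           D           B
  init         0.0991     0.09093        4.93     0.04583
  Δ          -0.06596     0.09895     0.06596     0.09895
  eq          0.03314      0.1899       4.996      0.1448
  solve Keq expr → x = 0.03298; check Q = 0.4722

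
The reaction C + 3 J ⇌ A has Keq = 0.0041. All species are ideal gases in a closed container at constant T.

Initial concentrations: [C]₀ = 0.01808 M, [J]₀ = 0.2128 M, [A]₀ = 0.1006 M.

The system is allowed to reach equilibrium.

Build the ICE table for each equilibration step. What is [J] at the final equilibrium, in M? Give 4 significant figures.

[J]_eq = 0.5144 M

Q₀ = 577.4 vs Keq = 0.0041 ⇒ Q>K, reverse
Step 1:
                   C          J          A
  Initial    0.01808     0.2128     0.1006
  Change      0.1005     0.3016    -0.1005
  Equil       0.1186     0.5144 6.6195e-05
  solve Keq expr → x = -0.1005; check Q = 0.0041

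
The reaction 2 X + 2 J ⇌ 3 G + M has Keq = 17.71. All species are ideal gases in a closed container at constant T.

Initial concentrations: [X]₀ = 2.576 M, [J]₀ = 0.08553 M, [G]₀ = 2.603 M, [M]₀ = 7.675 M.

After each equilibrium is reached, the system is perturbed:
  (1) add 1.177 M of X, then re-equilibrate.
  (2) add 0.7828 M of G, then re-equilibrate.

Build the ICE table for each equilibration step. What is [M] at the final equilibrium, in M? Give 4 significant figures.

[M]_eq = 7.406 M

Q₀ = 2789 vs Keq = 17.71 ⇒ Q>K, reverse
Step 1:
                   X          J          G          M
  init         2.576    0.08553      2.603      7.675
  Δ           0.4705     0.4705    -0.7057    -0.2352
  eq           3.046      0.556      1.897       7.44
  solve Keq expr → x = -0.2352; check Q = 17.71
Then add 1.177 M of X.
Step 2:
                   X          J          G          M
  init         4.223      0.556      1.897       7.44
  Δ         -0.09634   -0.09634     0.1445    0.04817
  eq           4.127     0.4597      2.042      7.488
  solve Keq expr → x = 0.04817; check Q = 17.71
Then add 0.7828 M of G.
Step 3:
                   X          J          G          M
  init         4.127     0.4597      2.825      7.488
  Δ           0.1642     0.1642    -0.2463    -0.0821
  eq           4.291     0.6239      2.578      7.406
  solve Keq expr → x = -0.0821; check Q = 17.71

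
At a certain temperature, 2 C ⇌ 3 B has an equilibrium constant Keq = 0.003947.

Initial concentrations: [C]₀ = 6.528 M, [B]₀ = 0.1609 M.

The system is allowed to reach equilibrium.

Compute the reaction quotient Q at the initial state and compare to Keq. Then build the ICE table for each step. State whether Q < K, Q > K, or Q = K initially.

Q₀ = 9.7748e-05; Q < K (proceeds forward)

Q₀ = 9.7748e-05 vs Keq = 0.003947 ⇒ Q<K, forward
Step 1:
                    C           B
  Initial       6.528      0.1609
  Change      -0.2512      0.3768
  Equil         6.277      0.5377
  solve Keq expr → x = 0.1256; check Q = 0.003947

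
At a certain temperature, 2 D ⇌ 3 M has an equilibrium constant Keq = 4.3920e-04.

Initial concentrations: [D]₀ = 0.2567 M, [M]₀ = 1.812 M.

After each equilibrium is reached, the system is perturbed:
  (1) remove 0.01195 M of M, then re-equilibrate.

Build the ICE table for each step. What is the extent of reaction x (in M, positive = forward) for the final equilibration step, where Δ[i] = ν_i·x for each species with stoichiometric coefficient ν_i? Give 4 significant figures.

Q₀ = 90.29 vs Keq = 4.3920e-04 ⇒ Q>K, reverse
Step 1:
                   D          M
  init        0.2567      1.812
  Δ            1.145     -1.717
  eq           1.401    0.09518
  solve Keq expr → x = -0.5723; check Q = 4.3920e-04
Then remove 0.01195 M of M.
Step 2:
                   D          M
  init         1.401    0.08323
  Δ        -0.007733     0.0116
  eq           1.394    0.09483
  solve Keq expr → x = 0.003866; check Q = 4.3920e-04

x = 0.003866 M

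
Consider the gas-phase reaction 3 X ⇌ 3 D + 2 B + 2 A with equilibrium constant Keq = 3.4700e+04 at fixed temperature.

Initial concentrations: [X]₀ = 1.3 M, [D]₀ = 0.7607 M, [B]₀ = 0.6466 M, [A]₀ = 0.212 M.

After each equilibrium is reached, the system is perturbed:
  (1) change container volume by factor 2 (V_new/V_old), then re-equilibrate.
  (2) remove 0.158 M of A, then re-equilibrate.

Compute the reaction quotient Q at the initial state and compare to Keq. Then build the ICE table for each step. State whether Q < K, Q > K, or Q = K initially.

Q₀ = 0.003765; Q < K (proceeds forward)

Q₀ = 0.003765 vs Keq = 3.4700e+04 ⇒ Q<K, forward
Step 1:
                  X         D         B         A
  init          1.3    0.7607    0.6466     0.212
  Δ           -1.22      1.22    0.8137    0.8137
  eq        0.07951     1.981      1.46     1.026
  solve Keq expr → x = 0.4068; check Q = 3.4700e+04
Then change container volume by factor 2 (V_new/V_old).
Step 2:
                  X         D         B         A
  init      0.03976    0.9906    0.7301    0.5128
  Δ        -0.02306   0.02306   0.01537   0.01537
  eq         0.0167     1.014    0.7455    0.5282
  solve Keq expr → x = 0.007687; check Q = 3.4700e+04
Then remove 0.158 M of A.
Step 3:
                  X         D         B         A
  init       0.0167     1.014    0.7455    0.3702
  Δ       -0.003398  0.003398  0.002265  0.002265
  eq         0.0133     1.017    0.7478    0.3725
  solve Keq expr → x = 0.001133; check Q = 3.4700e+04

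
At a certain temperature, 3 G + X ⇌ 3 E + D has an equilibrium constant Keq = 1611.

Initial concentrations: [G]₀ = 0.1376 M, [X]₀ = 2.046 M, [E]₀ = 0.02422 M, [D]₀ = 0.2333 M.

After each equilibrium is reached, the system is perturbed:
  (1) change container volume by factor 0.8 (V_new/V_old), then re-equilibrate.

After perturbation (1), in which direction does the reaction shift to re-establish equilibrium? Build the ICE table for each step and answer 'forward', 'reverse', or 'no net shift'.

Direction: no net shift

Q₀ = 6.2184e-04 vs Keq = 1611 ⇒ Q<K, forward
Step 1:
                    G           X           E           D
  I            0.1376       2.046     0.02422      0.2333
  C           -0.1308    -0.04359      0.1308     0.04359
  E          0.006837       2.002       0.155      0.2769
  solve Keq expr → x = 0.04359; check Q = 1611
Then change container volume by factor 0.8 (V_new/V_old).
Step 2:
                    G           X           E           D
  I          0.008546       2.503      0.1937      0.3461
  C                 0           0           0           0
  E          0.008546       2.503      0.1937      0.3461
  solve Keq expr → x = 0; check Q = 1611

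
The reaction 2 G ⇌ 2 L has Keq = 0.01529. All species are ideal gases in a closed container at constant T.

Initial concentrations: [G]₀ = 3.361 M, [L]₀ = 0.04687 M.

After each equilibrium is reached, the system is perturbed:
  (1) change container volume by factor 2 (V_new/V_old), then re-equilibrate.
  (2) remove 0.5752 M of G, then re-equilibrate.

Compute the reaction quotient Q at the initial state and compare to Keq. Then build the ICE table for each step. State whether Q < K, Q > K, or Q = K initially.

Q₀ = 1.9447e-04 vs Keq = 0.01529 ⇒ Q<K, forward
Step 1:
                  G         L
  Initial     3.361   0.04687
  Change    -0.3282    0.3282
  Equil       3.033     0.375
  solve Keq expr → x = 0.1641; check Q = 0.01529
Then change container volume by factor 2 (V_new/V_old).
Step 2:
                  G         L
  Initial     1.516    0.1875
  Change          0         0
  Equil       1.516    0.1875
  solve Keq expr → x = 0; check Q = 0.01529
Then remove 0.5752 M of G.
Step 3:
                  G         L
  Initial    0.9412    0.1875
  Change     0.0633   -0.0633
  Equil       1.005    0.1242
  solve Keq expr → x = -0.03165; check Q = 0.01529

Q₀ = 1.9447e-04; Q < K (proceeds forward)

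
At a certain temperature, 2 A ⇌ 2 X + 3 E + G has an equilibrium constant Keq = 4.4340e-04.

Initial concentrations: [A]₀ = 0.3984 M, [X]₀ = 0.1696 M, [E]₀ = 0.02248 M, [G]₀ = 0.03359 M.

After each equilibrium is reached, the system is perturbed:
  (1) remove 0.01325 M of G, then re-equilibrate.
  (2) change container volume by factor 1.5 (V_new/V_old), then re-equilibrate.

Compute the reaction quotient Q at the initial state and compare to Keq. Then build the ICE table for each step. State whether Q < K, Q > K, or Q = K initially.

Q₀ = 6.9153e-08 vs Keq = 4.4340e-04 ⇒ Q<K, forward
Step 1:
                    A           X           E           G
  Initial      0.3984      0.1696     0.02248     0.03359
  Change      -0.1052      0.1052      0.1578     0.05259
  Equil        0.2932      0.2748      0.1803     0.08618
  solve Keq expr → x = 0.05259; check Q = 4.4340e-04
Then remove 0.01325 M of G.
Step 2:
                    A           X           E           G
  Initial      0.2932      0.2748      0.1803     0.07293
  Change    -0.003672    0.003672    0.005509    0.001836
  Equil        0.2895      0.2785      0.1858     0.07477
  solve Keq expr → x = 0.001836; check Q = 4.4340e-04
Then change container volume by factor 1.5 (V_new/V_old).
Step 3:
                    A           X           E           G
  Initial       0.193      0.1856      0.1238     0.04985
  Change      -0.0263      0.0263     0.03946     0.01315
  Equil        0.1667      0.2119      0.1633       0.063
  solve Keq expr → x = 0.01315; check Q = 4.4340e-04

Q₀ = 6.9153e-08; Q < K (proceeds forward)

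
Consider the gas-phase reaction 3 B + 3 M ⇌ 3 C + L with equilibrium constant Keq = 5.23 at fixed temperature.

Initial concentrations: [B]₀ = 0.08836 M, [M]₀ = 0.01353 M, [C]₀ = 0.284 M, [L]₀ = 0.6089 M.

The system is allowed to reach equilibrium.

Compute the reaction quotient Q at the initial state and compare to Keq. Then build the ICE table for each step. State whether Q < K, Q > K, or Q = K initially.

Q₀ = 8.1628e+06 vs Keq = 5.23 ⇒ Q>K, reverse
Step 1:
                  B         M         C         L
  init      0.08836   0.01353     0.284    0.6089
  Δ          0.1769    0.1769   -0.1769  -0.05898
  eq         0.2653    0.1905    0.1071    0.5499
  solve Keq expr → x = -0.05898; check Q = 5.23

Q₀ = 8.1628e+06; Q > K (proceeds reverse)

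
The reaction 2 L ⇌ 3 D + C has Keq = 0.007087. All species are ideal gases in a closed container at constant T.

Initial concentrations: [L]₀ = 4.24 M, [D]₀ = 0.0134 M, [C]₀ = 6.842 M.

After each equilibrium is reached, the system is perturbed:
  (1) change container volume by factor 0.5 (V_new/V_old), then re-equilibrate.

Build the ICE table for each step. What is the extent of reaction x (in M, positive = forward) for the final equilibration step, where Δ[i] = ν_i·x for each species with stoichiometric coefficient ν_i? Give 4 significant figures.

x = -0.0622 M

Q₀ = 9.1573e-07 vs Keq = 0.007087 ⇒ Q<K, forward
Step 1:
                    L           D           C
  I              4.24      0.0134       6.842
  C           -0.1625      0.2438     0.08127
  E             4.077      0.2572       6.923
  solve Keq expr → x = 0.08127; check Q = 0.007087
Then change container volume by factor 0.5 (V_new/V_old).
Step 2:
                    L           D           C
  I             8.155      0.5144       13.85
  C            0.1244     -0.1866     -0.0622
  E             8.279      0.3279       13.78
  solve Keq expr → x = -0.0622; check Q = 0.007087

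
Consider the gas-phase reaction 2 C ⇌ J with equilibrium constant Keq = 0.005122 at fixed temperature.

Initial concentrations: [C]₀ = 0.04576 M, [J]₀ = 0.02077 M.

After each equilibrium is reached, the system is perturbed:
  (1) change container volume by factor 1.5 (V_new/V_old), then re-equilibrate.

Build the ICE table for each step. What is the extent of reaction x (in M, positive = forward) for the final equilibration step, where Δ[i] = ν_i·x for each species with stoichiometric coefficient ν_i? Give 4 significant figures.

Q₀ = 9.919 vs Keq = 0.005122 ⇒ Q>K, reverse
Step 1:
                    C           J
  I           0.04576     0.02077
  C           0.04146    -0.02073
  E           0.08722  3.8967e-05
  solve Keq expr → x = -0.02073; check Q = 0.005122
Then change container volume by factor 1.5 (V_new/V_old).
Step 2:
                    C           J
  I           0.05815  2.5978e-05
  C        1.7298e-05 -8.6489e-06
  E           0.05817  1.7329e-05
  solve Keq expr → x = -8.6489e-06; check Q = 0.005122

x = -8.6489e-06 M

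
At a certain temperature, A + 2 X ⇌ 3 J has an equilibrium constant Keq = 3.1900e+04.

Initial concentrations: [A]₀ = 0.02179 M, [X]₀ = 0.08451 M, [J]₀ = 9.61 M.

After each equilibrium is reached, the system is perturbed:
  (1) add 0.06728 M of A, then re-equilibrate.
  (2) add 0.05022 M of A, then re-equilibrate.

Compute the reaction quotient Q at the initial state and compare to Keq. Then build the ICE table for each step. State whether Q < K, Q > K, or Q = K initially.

Q₀ = 5.7029e+06; Q > K (proceeds reverse)

Q₀ = 5.7029e+06 vs Keq = 3.1900e+04 ⇒ Q>K, reverse
Step 1:
                    A           X           J
  I           0.02179     0.08451        9.61
  C             0.147      0.2939     -0.4409
  E            0.1687      0.3784       9.169
  solve Keq expr → x = -0.147; check Q = 3.1900e+04
Then add 0.06728 M of A.
Step 2:
                    A           X           J
  I             0.236      0.3784       9.169
  C          -0.02023    -0.04046     0.06069
  E            0.2158       0.338        9.23
  solve Keq expr → x = 0.02023; check Q = 3.1900e+04
Then add 0.05022 M of A.
Step 3:
                    A           X           J
  I             0.266       0.338        9.23
  C          -0.01223    -0.02446     0.03669
  E            0.2538      0.3135       9.267
  solve Keq expr → x = 0.01223; check Q = 3.1900e+04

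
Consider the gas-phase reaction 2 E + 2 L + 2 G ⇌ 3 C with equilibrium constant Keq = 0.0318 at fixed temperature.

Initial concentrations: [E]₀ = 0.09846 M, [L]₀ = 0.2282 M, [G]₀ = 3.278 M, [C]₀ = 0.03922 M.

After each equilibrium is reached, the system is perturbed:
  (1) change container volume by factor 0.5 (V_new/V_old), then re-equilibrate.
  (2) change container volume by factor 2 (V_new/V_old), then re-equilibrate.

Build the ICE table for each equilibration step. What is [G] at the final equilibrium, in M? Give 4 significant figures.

[G]_eq = 3.27 M

Q₀ = 0.01112 vs Keq = 0.0318 ⇒ Q<K, forward
Step 1:
                    E           L           G           C
  init        0.09846      0.2282       3.278     0.03922
  Δ         -0.008034   -0.008034   -0.008034     0.01205
  eq          0.09043      0.2202        3.27     0.05127
  solve Keq expr → x = 0.004017; check Q = 0.0318
Then change container volume by factor 0.5 (V_new/V_old).
Step 2:
                    E           L           G           C
  init         0.1809      0.4403        6.54      0.1025
  Δ          -0.03989    -0.03989    -0.03989     0.05983
  eq            0.141      0.4004         6.5      0.1624
  solve Keq expr → x = 0.01994; check Q = 0.0318
Then change container volume by factor 2 (V_new/V_old).
Step 3:
                    E           L           G           C
  init        0.07048      0.2002        3.25     0.08119
  Δ           0.01994     0.01994     0.01994    -0.02992
  eq          0.09043      0.2202        3.27     0.05127
  solve Keq expr → x = -0.009972; check Q = 0.0318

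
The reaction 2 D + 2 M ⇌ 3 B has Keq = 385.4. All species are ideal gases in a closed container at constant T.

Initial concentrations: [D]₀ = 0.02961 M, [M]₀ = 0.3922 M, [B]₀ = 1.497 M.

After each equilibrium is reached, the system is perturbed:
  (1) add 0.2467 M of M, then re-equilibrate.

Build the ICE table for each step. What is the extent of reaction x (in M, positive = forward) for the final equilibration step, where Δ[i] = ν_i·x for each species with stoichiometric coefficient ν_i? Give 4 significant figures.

x = 0.01841 M

Q₀ = 2.4876e+04 vs Keq = 385.4 ⇒ Q>K, reverse
Step 1:
                  D         M         B
  I         0.02961    0.3922     1.497
  C          0.1205    0.1205   -0.1807
  E          0.1501    0.5127     1.316
  solve Keq expr → x = -0.06023; check Q = 385.4
Then add 0.2467 M of M.
Step 2:
                  D         M         B
  I          0.1501    0.7594     1.316
  C        -0.03682  -0.03682   0.05523
  E          0.1132    0.7225     1.372
  solve Keq expr → x = 0.01841; check Q = 385.4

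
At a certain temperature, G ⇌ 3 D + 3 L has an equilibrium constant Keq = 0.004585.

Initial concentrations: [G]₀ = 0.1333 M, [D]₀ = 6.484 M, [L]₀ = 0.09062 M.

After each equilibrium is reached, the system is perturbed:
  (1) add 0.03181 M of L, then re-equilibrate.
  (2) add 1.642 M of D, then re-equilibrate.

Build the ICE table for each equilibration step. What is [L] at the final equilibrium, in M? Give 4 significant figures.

Q₀ = 1.522 vs Keq = 0.004585 ⇒ Q>K, reverse
Step 1:
                  G         D         L
  Initial    0.1333     6.484   0.09062
  Change    0.02553  -0.07658  -0.07658
  Equil      0.1588     6.407   0.01404
  solve Keq expr → x = -0.02553; check Q = 0.004585
Then add 0.03181 M of L.
Step 2:
                  G         D         L
  Initial    0.1588     6.407   0.04585
  Change    0.01048  -0.03144  -0.03144
  Equil      0.1693     6.376   0.01441
  solve Keq expr → x = -0.01048; check Q = 0.004585
Then add 1.642 M of D.
Step 3:
                  G         D         L
  Initial    0.1693     8.018   0.01441
  Change  9.7524e-04 -0.002926 -0.002926
  Equil      0.1703     8.015   0.01149
  solve Keq expr → x = -9.7524e-04; check Q = 0.004585

[L]_eq = 0.01149 M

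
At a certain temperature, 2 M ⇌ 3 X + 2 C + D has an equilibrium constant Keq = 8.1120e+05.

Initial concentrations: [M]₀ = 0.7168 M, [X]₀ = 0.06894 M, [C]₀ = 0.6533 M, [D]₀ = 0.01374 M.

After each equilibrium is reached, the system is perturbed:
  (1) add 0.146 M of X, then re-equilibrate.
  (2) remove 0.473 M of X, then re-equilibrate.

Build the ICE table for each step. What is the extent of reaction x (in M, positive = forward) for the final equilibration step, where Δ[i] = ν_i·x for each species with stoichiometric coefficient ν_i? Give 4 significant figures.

Q₀ = 3.7396e-06 vs Keq = 8.1120e+05 ⇒ Q<K, forward
Step 1:
                  M         X         C         D
  Initial    0.7168   0.06894    0.6533   0.01374
  Change    -0.7157     1.074    0.7157    0.3578
  Equil    0.001131     1.142     1.369    0.3716
  solve Keq expr → x = 0.3578; check Q = 8.1120e+05
Then add 0.146 M of X.
Step 2:
                  M         X         C         D
  Initial  0.001131     1.288     1.369    0.3716
  Change  2.2271e-04 -3.3407e-04 -2.2271e-04 -1.1136e-04
  Equil    0.001354     1.288     1.369    0.3715
  solve Keq expr → x = -1.1136e-04; check Q = 8.1120e+05
Then remove 0.473 M of X.
Step 3:
                  M         X         C         D
  Initial  0.001354    0.8151     1.369    0.3715
  Change  -6.7056e-04  0.001006 6.7056e-04 3.3528e-04
  Equil   6.8352e-04    0.8161     1.369    0.3718
  solve Keq expr → x = 3.3528e-04; check Q = 8.1120e+05

x = 3.3528e-04 M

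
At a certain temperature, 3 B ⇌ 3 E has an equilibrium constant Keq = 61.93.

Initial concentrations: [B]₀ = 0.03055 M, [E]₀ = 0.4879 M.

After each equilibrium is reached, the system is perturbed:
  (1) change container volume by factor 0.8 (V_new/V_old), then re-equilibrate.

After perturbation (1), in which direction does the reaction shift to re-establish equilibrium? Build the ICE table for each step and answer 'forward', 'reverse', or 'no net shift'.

Q₀ = 4073 vs Keq = 61.93 ⇒ Q>K, reverse
Step 1:
                   B          E
  Initial    0.03055     0.4879
  Change     0.07405   -0.07405
  Equil       0.1046     0.4138
  solve Keq expr → x = -0.02468; check Q = 61.93
Then change container volume by factor 0.8 (V_new/V_old).
Step 2:
                   B          E
  Initial     0.1308     0.5173
  Change           0          0
  Equil       0.1308     0.5173
  solve Keq expr → x = 0; check Q = 61.93

Direction: no net shift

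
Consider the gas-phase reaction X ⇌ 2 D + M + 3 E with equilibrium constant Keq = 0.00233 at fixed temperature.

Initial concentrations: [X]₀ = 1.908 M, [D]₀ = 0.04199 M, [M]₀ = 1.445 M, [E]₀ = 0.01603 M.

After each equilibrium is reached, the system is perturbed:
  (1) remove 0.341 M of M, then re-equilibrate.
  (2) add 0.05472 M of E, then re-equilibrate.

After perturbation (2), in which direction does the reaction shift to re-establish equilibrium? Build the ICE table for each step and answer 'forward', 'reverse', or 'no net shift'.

Direction: reverse

Q₀ = 5.5002e-09 vs Keq = 0.00233 ⇒ Q<K, forward
Step 1:
                  X         D         M         E
  Initial     1.908   0.04199     1.445   0.01603
  Change    -0.1087    0.2175    0.1087    0.3262
  Equil       1.799    0.2595     1.554    0.3422
  solve Keq expr → x = 0.1087; check Q = 0.00233
Then remove 0.341 M of M.
Step 2:
                  X         D         M         E
  Initial     1.799    0.2595     1.213    0.3422
  Change  -0.005886   0.01177  0.005886   0.01766
  Equil       1.793    0.2712     1.219    0.3599
  solve Keq expr → x = 0.005886; check Q = 0.00233
Then add 0.05472 M of E.
Step 3:
                  X         D         M         E
  Initial     1.793    0.2712     1.219    0.4146
  Change    0.01079  -0.02158  -0.01079  -0.03237
  Equil       1.804    0.2496     1.208    0.3822
  solve Keq expr → x = -0.01079; check Q = 0.00233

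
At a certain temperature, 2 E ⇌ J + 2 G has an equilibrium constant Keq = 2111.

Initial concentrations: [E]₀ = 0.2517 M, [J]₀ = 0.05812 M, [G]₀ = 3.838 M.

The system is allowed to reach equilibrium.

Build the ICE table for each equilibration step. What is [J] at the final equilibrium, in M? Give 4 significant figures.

[J]_eq = 0.166 M

Q₀ = 13.51 vs Keq = 2111 ⇒ Q<K, forward
Step 1:
                    E           J           G
  I            0.2517     0.05812       3.838
  C           -0.2158      0.1079      0.2158
  E           0.03595       0.166       4.054
  solve Keq expr → x = 0.1079; check Q = 2111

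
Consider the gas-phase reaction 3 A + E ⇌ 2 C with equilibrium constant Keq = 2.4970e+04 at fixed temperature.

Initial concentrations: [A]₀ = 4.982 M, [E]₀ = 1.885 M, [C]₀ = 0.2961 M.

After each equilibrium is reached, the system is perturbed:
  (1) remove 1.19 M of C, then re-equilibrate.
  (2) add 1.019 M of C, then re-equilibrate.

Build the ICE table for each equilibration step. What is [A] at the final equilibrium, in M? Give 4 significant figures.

[A]_eq = 0.1198 M

Q₀ = 3.7614e-04 vs Keq = 2.4970e+04 ⇒ Q<K, forward
Step 1:
                  A         E         C
  I           4.982     1.885    0.2961
  C          -4.858    -1.619     3.239
  E          0.1235    0.2655     3.535
  solve Keq expr → x = 1.619; check Q = 2.4970e+04
Then remove 1.19 M of C.
Step 2:
                  A         E         C
  I          0.1235    0.2655     2.345
  C        -0.02794 -0.009314   0.01863
  E         0.09559    0.2562     2.364
  solve Keq expr → x = 0.009314; check Q = 2.4970e+04
Then add 1.019 M of C.
Step 3:
                  A         E         C
  I         0.09559    0.2562     3.383
  C         0.02417  0.008058  -0.01612
  E          0.1198    0.2643     3.367
  solve Keq expr → x = -0.008058; check Q = 2.4970e+04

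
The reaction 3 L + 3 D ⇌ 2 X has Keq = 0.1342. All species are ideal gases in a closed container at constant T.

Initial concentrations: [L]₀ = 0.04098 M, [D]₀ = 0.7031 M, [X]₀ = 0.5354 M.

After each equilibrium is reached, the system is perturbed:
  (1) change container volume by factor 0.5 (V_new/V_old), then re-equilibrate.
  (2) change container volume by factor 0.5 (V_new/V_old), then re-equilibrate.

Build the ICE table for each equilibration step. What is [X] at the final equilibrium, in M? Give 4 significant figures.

Q₀ = 1.1984e+04 vs Keq = 0.1342 ⇒ Q>K, reverse
Step 1:
                   L          D          X
  Initial    0.04098     0.7031     0.5354
  Change      0.5067     0.5067    -0.3378
  Equil       0.5477       1.21     0.1976
  solve Keq expr → x = -0.1689; check Q = 0.1342
Then change container volume by factor 0.5 (V_new/V_old).
Step 2:
                   L          D          X
  Initial      1.095       2.42     0.3952
  Change     -0.3789    -0.3789     0.2526
  Equil       0.7165      2.041     0.6478
  solve Keq expr → x = 0.1263; check Q = 0.1342
Then change container volume by factor 0.5 (V_new/V_old).
Step 3:
                   L          D          X
  Initial      1.433      4.082      1.296
  Change     -0.6245    -0.6245     0.4163
  Equil       0.8085      3.457      1.712
  solve Keq expr → x = 0.2082; check Q = 0.1342

[X]_eq = 1.712 M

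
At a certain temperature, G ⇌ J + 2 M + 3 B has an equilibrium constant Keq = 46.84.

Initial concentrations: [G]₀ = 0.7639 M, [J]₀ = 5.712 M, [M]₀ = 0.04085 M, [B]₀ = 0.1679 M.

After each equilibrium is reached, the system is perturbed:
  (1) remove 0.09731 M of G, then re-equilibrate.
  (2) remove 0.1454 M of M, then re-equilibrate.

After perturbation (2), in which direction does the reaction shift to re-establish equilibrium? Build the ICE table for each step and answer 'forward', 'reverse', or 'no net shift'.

Direction: forward

Q₀ = 5.9059e-05 vs Keq = 46.84 ⇒ Q<K, forward
Step 1:
                    G           J           M           B
  init         0.7639       5.712     0.04085      0.1679
  Δ           -0.4309      0.4309      0.8618       1.293
  eq            0.333       6.143      0.9027       1.461
  solve Keq expr → x = 0.4309; check Q = 46.84
Then remove 0.09731 M of G.
Step 2:
                    G           J           M           B
  init         0.2357       6.143      0.9027       1.461
  Δ           0.02293    -0.02293    -0.04587     -0.0688
  eq           0.2586        6.12      0.8568       1.392
  solve Keq expr → x = -0.02293; check Q = 46.84
Then remove 0.1454 M of M.
Step 3:
                    G           J           M           B
  init         0.2586        6.12      0.7114       1.392
  Δ          -0.02329     0.02329     0.04658     0.06987
  eq           0.2353       6.143       0.758       1.462
  solve Keq expr → x = 0.02329; check Q = 46.84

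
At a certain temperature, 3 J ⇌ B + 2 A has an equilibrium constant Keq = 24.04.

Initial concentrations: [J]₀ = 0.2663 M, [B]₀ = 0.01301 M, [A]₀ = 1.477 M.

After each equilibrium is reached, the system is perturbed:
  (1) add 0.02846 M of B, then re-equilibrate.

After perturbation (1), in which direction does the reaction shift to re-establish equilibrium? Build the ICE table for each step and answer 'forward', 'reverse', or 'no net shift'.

Q₀ = 1.503 vs Keq = 24.04 ⇒ Q<K, forward
Step 1:
                   J          B          A
  I           0.2663    0.01301      1.477
  C             -0.1    0.03335     0.0667
  E           0.1663    0.04636      1.544
  solve Keq expr → x = 0.03335; check Q = 24.04
Then add 0.02846 M of B.
Step 2:
                   J          B          A
  I           0.1663    0.07482      1.544
  C          0.02125  -0.007082   -0.01416
  E           0.1875    0.06774       1.53
  solve Keq expr → x = -0.007082; check Q = 24.04

Direction: reverse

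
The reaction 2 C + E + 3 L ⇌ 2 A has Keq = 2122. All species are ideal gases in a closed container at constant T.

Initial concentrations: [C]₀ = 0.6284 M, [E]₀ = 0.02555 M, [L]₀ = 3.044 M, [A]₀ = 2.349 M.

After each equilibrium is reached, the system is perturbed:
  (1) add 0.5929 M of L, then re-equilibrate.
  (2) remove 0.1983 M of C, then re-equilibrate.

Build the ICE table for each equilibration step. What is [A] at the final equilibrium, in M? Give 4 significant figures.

[A]_eq = 2.399 M

Q₀ = 19.39 vs Keq = 2122 ⇒ Q<K, forward
Step 1:
                  C         E         L         A
  init       0.6284   0.02555     3.044     2.349
  Δ        -0.05048  -0.02524  -0.07572   0.05048
  eq         0.5779 3.1062e-04     2.968     2.399
  solve Keq expr → x = 0.02524; check Q = 2122
Then add 0.5929 M of L.
Step 2:
                  C         E         L         A
  init       0.5779 3.1062e-04     3.561     2.399
  Δ       -2.6098e-04 -1.3049e-04 -3.9147e-04 2.6098e-04
  eq         0.5777 1.8014e-04     3.561       2.4
  solve Keq expr → x = 1.3049e-04; check Q = 2122
Then remove 0.1983 M of C.
Step 3:
                  C         E         L         A
  init       0.3794 1.8014e-04     3.561       2.4
  Δ       4.7218e-04 2.3609e-04 7.0827e-04 -4.7218e-04
  eq         0.3798 4.1623e-04     3.561     2.399
  solve Keq expr → x = -2.3609e-04; check Q = 2122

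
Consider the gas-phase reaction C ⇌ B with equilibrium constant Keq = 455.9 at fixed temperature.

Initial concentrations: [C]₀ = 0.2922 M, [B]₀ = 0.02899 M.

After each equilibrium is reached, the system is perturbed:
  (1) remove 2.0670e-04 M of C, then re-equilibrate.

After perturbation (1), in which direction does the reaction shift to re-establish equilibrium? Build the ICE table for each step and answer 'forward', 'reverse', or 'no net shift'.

Direction: reverse

Q₀ = 0.09921 vs Keq = 455.9 ⇒ Q<K, forward
Step 1:
                    C           B
  Initial      0.2922     0.02899
  Change      -0.2915      0.2915
  Equil    7.0298e-04      0.3205
  solve Keq expr → x = 0.2915; check Q = 455.9
Then remove 2.0670e-04 M of C.
Step 2:
                    C           B
  Initial  4.9628e-04      0.3205
  Change   2.0625e-04 -2.0625e-04
  Equil    7.0252e-04      0.3203
  solve Keq expr → x = -2.0625e-04; check Q = 455.9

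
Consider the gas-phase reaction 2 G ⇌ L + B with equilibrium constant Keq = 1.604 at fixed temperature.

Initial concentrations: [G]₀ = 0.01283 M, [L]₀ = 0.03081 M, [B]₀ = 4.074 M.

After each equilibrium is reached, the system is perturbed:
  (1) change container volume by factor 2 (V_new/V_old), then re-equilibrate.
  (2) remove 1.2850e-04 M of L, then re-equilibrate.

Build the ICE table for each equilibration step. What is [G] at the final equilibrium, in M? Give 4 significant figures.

Q₀ = 762.5 vs Keq = 1.604 ⇒ Q>K, reverse
Step 1:
                   G          L          B
  I          0.01283    0.03081      4.074
  C          0.05768   -0.02884   -0.02884
  E          0.07051   0.001971      4.045
  solve Keq expr → x = -0.02884; check Q = 1.604
Then change container volume by factor 2 (V_new/V_old).
Step 2:
                   G          L          B
  I          0.03525 9.8562e-04      2.023
  C                0          0          0
  E          0.03525 9.8562e-04      2.023
  solve Keq expr → x = 0; check Q = 1.604
Then remove 1.2850e-04 M of L.
Step 3:
                   G          L          B
  I          0.03525 8.5712e-04      2.023
  C       -2.3113e-04 1.1556e-04 1.1556e-04
  E          0.03502 9.7268e-04      2.023
  solve Keq expr → x = 1.1556e-04; check Q = 1.604

[G]_eq = 0.03502 M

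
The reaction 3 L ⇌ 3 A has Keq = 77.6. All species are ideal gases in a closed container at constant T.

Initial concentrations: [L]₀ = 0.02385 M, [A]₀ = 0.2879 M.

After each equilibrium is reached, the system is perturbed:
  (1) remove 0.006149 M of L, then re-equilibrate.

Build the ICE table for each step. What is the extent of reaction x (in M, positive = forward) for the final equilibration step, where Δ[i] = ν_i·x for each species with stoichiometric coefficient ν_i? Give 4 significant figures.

x = -0.00166 M

Q₀ = 1759 vs Keq = 77.6 ⇒ Q>K, reverse
Step 1:
                   L          A
  init       0.02385     0.2879
  Δ          0.03536   -0.03536
  eq         0.05921     0.2525
  solve Keq expr → x = -0.01179; check Q = 77.6
Then remove 0.006149 M of L.
Step 2:
                   L          A
  init       0.05306     0.2525
  Δ         0.004981  -0.004981
  eq         0.05804     0.2476
  solve Keq expr → x = -0.00166; check Q = 77.6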